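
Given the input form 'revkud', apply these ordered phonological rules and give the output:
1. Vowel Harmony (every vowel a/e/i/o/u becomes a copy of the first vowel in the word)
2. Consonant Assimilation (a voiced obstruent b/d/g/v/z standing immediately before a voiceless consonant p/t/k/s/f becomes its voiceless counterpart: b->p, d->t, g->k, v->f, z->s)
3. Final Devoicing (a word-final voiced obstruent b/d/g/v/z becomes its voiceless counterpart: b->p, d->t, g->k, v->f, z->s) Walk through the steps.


Starting form: 'revkud'
Rule 1: Vowel Harmony: all vowels become 'e' (matching first vowel). 'revkud' -> 'revked'
Rule 2: Consonant Assimilation: voiced obstruent before voiceless consonant becomes voiceless ('vk' -> 'fk'). 'revked' -> 'refked'
Rule 3: Final Devoicing: word-final voiced obstruent 'd' becomes voiceless 't'. 'refked' -> 'refket'
Final form: 'refket'

refket


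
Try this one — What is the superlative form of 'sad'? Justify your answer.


Apply superlative formation (double final consonant, add -est): 'sad' -> 'saddest'.

saddest


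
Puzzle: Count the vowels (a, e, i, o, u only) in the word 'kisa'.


Vowels in 'kisa': i, a = 2 vowels.

2


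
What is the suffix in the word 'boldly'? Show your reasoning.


The word 'boldly' = 'bold' (root) + '-ly' (suffix). The suffix is '-ly'.

ly


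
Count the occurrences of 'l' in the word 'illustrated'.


Letter 'l' in 'illustrated': found at position(s) 2, 3 = 2 occurrence(s).

2


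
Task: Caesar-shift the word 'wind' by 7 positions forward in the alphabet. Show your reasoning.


Shift each letter by 7: w -> d, i -> p, n -> u, d -> k. Result: 'dpuk'.

dpuk


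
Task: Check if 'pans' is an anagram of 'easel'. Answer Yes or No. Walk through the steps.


Sorted letters of 'pans': 'anps'
Sorted letters of 'easel': 'aeels'
They do not match.

No


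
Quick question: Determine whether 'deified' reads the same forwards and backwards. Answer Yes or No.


Forward: 'deified'
Reversed: 'deified'
They are identical.

Yes


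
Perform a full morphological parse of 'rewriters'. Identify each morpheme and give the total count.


Step 1: Identify prefix: 're' (meaning: again)
Step 2: Identify root: 'write'
Step 3: Identify suffix(es): 'er, s'
Decomposition: re- (prefix: again) + write (root) + -er (suffix: one who) + -s (plural)
Total morphemes: 4

4 morphemes (re- (prefix: again) + write (root) + -er (suffix: one who) + -s (plural))


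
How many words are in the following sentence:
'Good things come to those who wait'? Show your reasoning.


Split into words: Good | things | come | to | those | who | wait = 7 words.

7


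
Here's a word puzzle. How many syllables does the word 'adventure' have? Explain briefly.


Break 'adventure' into syllables: ad-ven-ture -> ad | ven | ture = 3 syllables

3 syllables


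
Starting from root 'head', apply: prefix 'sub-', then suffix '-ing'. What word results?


Step 1: Add prefix 'sub-' to 'head' = 'subhead'
Step 2: Add suffix '-ing' to 'subhead' = 'subheading'

subheading


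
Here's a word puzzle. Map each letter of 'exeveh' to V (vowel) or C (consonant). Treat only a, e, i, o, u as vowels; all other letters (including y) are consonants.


Letter mapping: e = V, x = C, e = V, v = C, e = V, h = C.

VCVCVC


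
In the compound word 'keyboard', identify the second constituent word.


Split 'keyboard' into 'key' + 'board'. The second part is 'board'.

board


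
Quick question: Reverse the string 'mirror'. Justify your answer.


Reverse 'mirror' character by character: 'rorrim'.

rorrim


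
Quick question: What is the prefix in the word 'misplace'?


The word 'misplace' = 'mis' (prefix) + 'place' (root). The prefix is 'mis'.

mis


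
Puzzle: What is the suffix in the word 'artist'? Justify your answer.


The word 'artist' = 'art' (root) + '-ist' (suffix). The suffix is '-ist'.

ist


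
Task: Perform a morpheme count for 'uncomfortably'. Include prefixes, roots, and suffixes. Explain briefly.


Decomposition: un- (prefix) + comfort (root) + -able (suffix) + -ly (suffix) = 4 morpheme(s)

4 morphemes


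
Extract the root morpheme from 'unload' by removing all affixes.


Remove prefix 'un' from 'unload' to get root 'load'.

load


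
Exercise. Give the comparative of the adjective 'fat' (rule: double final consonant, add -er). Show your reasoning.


Apply comparative formation (double final consonant, add -er): 'fat' -> 'fatter'.

fatter


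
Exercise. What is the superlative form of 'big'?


Apply superlative formation (double final consonant, add -est): 'big' -> 'biggest'.

biggest


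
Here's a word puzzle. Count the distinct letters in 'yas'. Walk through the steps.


Unique letters in 'yas': {a, s, y} = 3 distinct letters.

3


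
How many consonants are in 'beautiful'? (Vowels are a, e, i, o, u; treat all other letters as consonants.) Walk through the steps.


Consonants in 'beautiful': b, t, f, l = 4 consonants.

4


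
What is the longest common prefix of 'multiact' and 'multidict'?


Compare from the start: 5 characters match: 'multi'. Mismatch at position 6: 'a' vs 'd'.

multi


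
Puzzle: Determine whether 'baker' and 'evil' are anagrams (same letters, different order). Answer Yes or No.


Sorted letters of 'baker': 'abekr'
Sorted letters of 'evil': 'eilv'
They do not match.

No


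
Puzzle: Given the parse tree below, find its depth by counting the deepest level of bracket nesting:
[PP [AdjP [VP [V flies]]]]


Count bracket nesting levels:
'[' at pos 0: depth = 1
'[' at pos 4: depth = 2
'[' at pos 10: depth = 3
'[' at pos 14: depth = 4
Maximum depth reached: 4

4


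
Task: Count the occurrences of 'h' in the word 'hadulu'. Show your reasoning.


Letter 'h' in 'hadulu': found at position(s) 1 = 1 occurrence(s).

1


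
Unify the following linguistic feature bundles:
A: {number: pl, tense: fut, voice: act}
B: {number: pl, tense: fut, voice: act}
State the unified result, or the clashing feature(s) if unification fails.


Compare features:
number: A=pl vs B=pl -> unified: pl
tense: A=fut vs B=fut -> unified: fut
voice: A=act vs B=act -> unified: act
No clashes found.

Unified: {number: pl, tense: fut, voice: act}


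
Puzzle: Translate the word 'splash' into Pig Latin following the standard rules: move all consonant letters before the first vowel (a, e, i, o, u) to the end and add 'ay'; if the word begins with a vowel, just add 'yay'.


'splash': move consonant cluster 'spl' to end and add 'ay': 'ashsplay'.

ashsplay


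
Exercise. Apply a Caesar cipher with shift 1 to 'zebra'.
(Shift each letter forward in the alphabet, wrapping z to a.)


Shift each letter by 1: z -> a, e -> f, b -> c, r -> s, a -> b. Result: 'afcsb'.

afcsb


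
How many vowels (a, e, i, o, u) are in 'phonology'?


Vowels in 'phonology': o, o, o = 3 vowels.

3


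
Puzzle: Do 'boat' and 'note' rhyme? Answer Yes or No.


Rime (stressed vowel + following sounds) of 'boat': -oat = /oʊt/
Rime of 'note': -ote = /oʊt/
/oʊt/ and /oʊt/ are the same ending sound, so the words rhyme.

Yes


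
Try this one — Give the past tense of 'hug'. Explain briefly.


Apply rule: Double final consonant and add -ed. 'hug' becomes 'hugged'.

hugged


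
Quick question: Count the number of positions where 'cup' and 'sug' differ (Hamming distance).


Alignment:
Position 1: 'c' vs 's' = DIFFER
Position 2: 'u' vs 'u' = match
Position 3: 'p' vs 'g' = DIFFER
Total differences: 2

2


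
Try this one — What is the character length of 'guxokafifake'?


Spell out 'guxokafifake' and number each letter: g(1), u(2), x(3), o(4), k(5), a(6), f(7), i(8), f(9), a(10), k(11), e(12). Total: 12 letters.

12


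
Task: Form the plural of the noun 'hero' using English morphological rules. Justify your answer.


Apply rule: Add -es (consonant + o). 'hero' becomes 'heroes'.

heroes


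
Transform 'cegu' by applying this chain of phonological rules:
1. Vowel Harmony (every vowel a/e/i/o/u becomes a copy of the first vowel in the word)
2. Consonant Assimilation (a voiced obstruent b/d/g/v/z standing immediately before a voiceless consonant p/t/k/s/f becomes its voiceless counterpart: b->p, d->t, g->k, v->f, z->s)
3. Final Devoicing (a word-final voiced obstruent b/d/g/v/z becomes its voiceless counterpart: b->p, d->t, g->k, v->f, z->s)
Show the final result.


Starting form: 'cegu'
Rule 1: Vowel Harmony: all vowels become 'e' (matching first vowel). 'cegu' -> 'cege'
Rule 2: Consonant Assimilation: no voiced obstruent (b/d/g/v/z) stands immediately before a voiceless consonant (p/t/k/s/f). No change.
Rule 3: Final Devoicing: the word ends in the vowel 'e', not a consonant. No change.
Final form: 'cege'

cege


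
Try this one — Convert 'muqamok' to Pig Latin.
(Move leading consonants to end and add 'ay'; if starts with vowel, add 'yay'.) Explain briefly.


'muqamok': move consonant cluster 'm' to end and add 'ay': 'uqamokmay'.

uqamokmay


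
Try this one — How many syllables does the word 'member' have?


Break 'member' into syllables: mem-ber -> mem | ber = 2 syllables

2 syllables


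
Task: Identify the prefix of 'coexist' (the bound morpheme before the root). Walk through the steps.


The word 'coexist' = 'co' (prefix) + 'exist' (root). The prefix is 'co'.

co


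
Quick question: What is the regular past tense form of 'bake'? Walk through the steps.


Apply rule: Add -d (word ends in -e). 'bake' becomes 'baked'.

baked


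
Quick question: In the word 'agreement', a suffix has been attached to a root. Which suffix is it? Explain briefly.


The word 'agreement' = 'agree' (root) + '-ment' (suffix). The suffix is '-ment'.

ment


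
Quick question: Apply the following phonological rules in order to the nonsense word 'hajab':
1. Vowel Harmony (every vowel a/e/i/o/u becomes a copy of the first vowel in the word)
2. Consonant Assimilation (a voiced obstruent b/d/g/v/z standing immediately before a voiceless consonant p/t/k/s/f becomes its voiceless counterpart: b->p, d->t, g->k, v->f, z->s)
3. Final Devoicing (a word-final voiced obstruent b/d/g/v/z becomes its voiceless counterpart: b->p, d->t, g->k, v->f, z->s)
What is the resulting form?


Starting form: 'hajab'
Rule 1: Vowel Harmony: all vowels already match. No change.
Rule 2: Consonant Assimilation: no voiced obstruent (b/d/g/v/z) stands immediately before a voiceless consonant (p/t/k/s/f). No change.
Rule 3: Final Devoicing: word-final voiced obstruent 'b' becomes voiceless 'p'. 'hajab' -> 'hajap'
Final form: 'hajap'

hajap


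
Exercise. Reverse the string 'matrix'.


Reverse 'matrix' character by character: 'xirtam'.

xirtam


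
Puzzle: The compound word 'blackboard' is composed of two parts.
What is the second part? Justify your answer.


Split 'blackboard' into 'black' + 'board'. The second part is 'board'.

board


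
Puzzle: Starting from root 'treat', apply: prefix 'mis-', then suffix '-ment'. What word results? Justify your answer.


Step 1: Add prefix 'mis-' to 'treat' = 'mistreat'
Step 2: Add suffix '-ment' to 'mistreat' = 'mistreatment'

mistreatment


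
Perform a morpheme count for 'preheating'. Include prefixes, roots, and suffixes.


Decomposition: pre- (prefix) + heat (root) + -ing (suffix) = 3 morpheme(s)

3 morphemes


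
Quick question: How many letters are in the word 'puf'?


Spell out 'puf' and number each letter: p(1), u(2), f(3). Total: 3 letters.

3


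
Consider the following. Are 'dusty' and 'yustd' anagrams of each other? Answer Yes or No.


Sorted letters of 'dusty': 'dstuy'
Sorted letters of 'yustd': 'dstuy'
They match.

Yes


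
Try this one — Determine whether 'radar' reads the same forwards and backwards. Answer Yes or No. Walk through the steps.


Forward: 'radar'
Reversed: 'radar'
They are identical.

Yes


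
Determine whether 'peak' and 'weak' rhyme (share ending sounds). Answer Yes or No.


Rime (stressed vowel + following sounds) of 'peak': -eak = /iːk/
Rime of 'weak': -eak = /iːk/
/iːk/ and /iːk/ are the same ending sound, so the words rhyme.

Yes


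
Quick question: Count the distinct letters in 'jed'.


Unique letters in 'jed': {d, e, j} = 3 distinct letters.

3


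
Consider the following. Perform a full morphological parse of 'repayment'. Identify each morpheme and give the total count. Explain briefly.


Step 1: Identify prefix: 're' (meaning: again)
Step 2: Identify root: 'pay'
Step 3: Identify suffix(es): 'ment'
Decomposition: re- (prefix: again) + pay (root) + -ment (suffix: action/result)
Total morphemes: 3

3 morphemes (re- (prefix: again) + pay (root) + -ment (suffix: action/result))


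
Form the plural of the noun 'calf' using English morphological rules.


Apply rule: Change -f to -ves. 'calf' becomes 'calves'.

calves


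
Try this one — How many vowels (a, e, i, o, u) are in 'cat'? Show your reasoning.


Vowels in 'cat': a = 1 vowels.

1


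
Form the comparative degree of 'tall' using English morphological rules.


Apply comparative formation (add -er): 'tall' -> 'taller'.

taller


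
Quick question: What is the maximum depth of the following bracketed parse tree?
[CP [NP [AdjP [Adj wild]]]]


Count bracket nesting levels:
'[' at pos 0: depth = 1
'[' at pos 4: depth = 2
'[' at pos 8: depth = 3
'[' at pos 14: depth = 4
Maximum depth reached: 4

4


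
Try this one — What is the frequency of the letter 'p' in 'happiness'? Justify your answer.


Letter 'p' in 'happiness': found at position(s) 3, 4 = 2 occurrence(s).

2


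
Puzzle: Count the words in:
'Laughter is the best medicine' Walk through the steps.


Split into words: Laughter | is | the | best | medicine = 5 words.

5


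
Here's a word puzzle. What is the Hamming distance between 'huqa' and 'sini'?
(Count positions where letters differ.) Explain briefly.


Alignment:
Position 1: 'h' vs 's' = DIFFER
Position 2: 'u' vs 'i' = DIFFER
Position 3: 'q' vs 'n' = DIFFER
Position 4: 'a' vs 'i' = DIFFER
Total differences: 4

4


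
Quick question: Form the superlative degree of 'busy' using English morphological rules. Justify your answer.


Apply superlative formation (consonant + y: change y to i, add -est): 'busy' -> 'busiest'.

busiest


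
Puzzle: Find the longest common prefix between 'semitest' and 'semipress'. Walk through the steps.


Compare from the start: 4 characters match: 'semi'. Mismatch at position 5: 't' vs 'p'.

semi


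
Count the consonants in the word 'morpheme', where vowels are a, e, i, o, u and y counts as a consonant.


Consonants in 'morpheme': m, r, p, h, m = 5 consonants.

5


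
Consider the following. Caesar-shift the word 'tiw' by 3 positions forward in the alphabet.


Shift each letter by 3: t -> w, i -> l, w -> z. Result: 'wlz'.

wlz


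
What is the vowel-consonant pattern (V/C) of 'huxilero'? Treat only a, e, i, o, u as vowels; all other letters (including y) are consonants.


Letter mapping: h = C, u = V, x = C, i = V, l = C, e = V, r = C, o = V.

CVCVCVCV


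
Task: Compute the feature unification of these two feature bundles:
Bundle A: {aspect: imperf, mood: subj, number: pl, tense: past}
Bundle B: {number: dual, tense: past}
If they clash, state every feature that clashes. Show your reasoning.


Compare features:
aspect: A=imperf vs B=_ -> unified: imperf
mood: A=subj vs B=_ -> unified: subj
number: A=pl vs B=dual -> CLASH
tense: A=past vs B=past -> unified: past
Clash detected on feature 'number' (pl vs dual); unification fails.

CLASH on 'number' (pl vs dual)


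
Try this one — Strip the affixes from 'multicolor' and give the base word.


Remove prefix 'multi' from 'multicolor' to get root 'color'.

color


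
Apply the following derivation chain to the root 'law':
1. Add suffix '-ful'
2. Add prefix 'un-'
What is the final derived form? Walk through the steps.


Step 1: Add suffix '-ful' to 'law' = 'lawful'
Step 2: Add prefix 'un-' to 'lawful' = 'unlawful'

unlawful


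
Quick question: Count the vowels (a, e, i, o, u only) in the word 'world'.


Vowels in 'world': o = 1 vowels.

1


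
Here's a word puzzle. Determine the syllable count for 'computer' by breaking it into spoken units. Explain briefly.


Break 'computer' into syllables: com-pu-ter -> com | pu | ter = 3 syllables

3 syllables


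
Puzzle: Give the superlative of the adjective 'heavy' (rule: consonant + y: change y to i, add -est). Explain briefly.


Apply superlative formation (consonant + y: change y to i, add -est): 'heavy' -> 'heaviest'.

heaviest


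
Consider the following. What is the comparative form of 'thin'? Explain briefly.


Apply comparative formation (double final consonant, add -er): 'thin' -> 'thinner'.

thinner


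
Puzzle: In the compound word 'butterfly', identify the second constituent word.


Split 'butterfly' into 'butter' + 'fly'. The second part is 'fly'.

fly


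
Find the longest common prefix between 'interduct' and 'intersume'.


Compare from the start: 5 characters match: 'inter'. Mismatch at position 6: 'd' vs 's'.

inter


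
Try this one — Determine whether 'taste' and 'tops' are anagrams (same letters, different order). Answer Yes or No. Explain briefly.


Sorted letters of 'taste': 'aestt'
Sorted letters of 'tops': 'opst'
They do not match.

No


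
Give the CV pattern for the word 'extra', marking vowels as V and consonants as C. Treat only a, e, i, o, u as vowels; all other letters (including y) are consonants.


Letter mapping: e = V, x = C, t = C, r = C, a = V.

VCCCV


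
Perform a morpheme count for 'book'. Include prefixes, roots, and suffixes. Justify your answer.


Decomposition: book (free morpheme) = 1 morpheme(s)

1 morphemes


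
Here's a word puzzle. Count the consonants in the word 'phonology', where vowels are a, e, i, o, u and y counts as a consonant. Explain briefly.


Consonants in 'phonology': p, h, n, l, g, y = 6 consonants.

6


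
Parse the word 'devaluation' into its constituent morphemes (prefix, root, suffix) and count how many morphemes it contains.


Step 1: Identify prefix: 'de' (meaning: reverse/remove)
Step 2: Identify root: 'value'
Step 3: Identify suffix(es): 'ation'
Decomposition: de- (prefix: reverse/remove) + value (root) + -ation (suffix: act of)
Total morphemes: 3

3 morphemes (de- (prefix: reverse/remove) + value (root) + -ation (suffix: act of))


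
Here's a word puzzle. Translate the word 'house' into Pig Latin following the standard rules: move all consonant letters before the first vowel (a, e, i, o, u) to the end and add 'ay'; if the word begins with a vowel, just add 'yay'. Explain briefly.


'house': move consonant cluster 'h' to end and add 'ay': 'ousehay'.

ousehay


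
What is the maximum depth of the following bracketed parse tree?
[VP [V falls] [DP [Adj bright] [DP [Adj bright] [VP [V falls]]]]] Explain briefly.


Count bracket nesting levels:
'[' at pos 0: depth = 1
'[' at pos 4: depth = 2
'[' at pos 14: depth = 2
'[' at pos 18: depth = 3
'[' at pos 31: depth = 3
'[' at pos 35: depth = 4
'[' at pos 48: depth = 4
'[' at pos 52: depth = 5
Maximum depth reached: 5

5


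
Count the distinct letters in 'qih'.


Unique letters in 'qih': {h, i, q} = 3 distinct letters.

3


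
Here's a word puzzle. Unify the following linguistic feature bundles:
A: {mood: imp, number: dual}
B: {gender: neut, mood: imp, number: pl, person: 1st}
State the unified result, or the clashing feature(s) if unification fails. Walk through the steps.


Compare features:
gender: A=_ vs B=neut -> unified: neut
mood: A=imp vs B=imp -> unified: imp
number: A=dual vs B=pl -> CLASH
person: A=_ vs B=1st -> unified: 1st
Clash detected on feature 'number' (dual vs pl); unification fails.

CLASH on 'number' (dual vs pl)


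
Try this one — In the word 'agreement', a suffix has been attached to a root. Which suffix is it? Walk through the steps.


The word 'agreement' = 'agree' (root) + '-ment' (suffix). The suffix is '-ment'.

ment


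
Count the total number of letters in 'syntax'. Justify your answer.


Spell out 'syntax' and number each letter: s(1), y(2), n(3), t(4), a(5), x(6). Total: 6 letters.

6


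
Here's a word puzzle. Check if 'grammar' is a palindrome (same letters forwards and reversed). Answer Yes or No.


Forward: 'grammar'
Reversed: 'rammarg'
They differ.

No


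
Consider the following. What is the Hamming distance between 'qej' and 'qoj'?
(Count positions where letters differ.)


Alignment:
Position 1: 'q' vs 'q' = match
Position 2: 'e' vs 'o' = DIFFER
Position 3: 'j' vs 'j' = match
Total differences: 1

1


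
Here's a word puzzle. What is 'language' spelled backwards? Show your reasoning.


Reverse 'language' character by character: 'egaugnal'.

egaugnal


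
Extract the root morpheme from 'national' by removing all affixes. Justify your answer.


Remove suffix '-al' from 'national' to get root 'nation'.

nation


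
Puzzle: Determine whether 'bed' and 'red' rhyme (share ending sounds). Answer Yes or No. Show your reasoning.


Rime (stressed vowel + following sounds) of 'bed': -ed = /ɛd/
Rime of 'red': -ed = /ɛd/
/ɛd/ and /ɛd/ are the same ending sound, so the words rhyme.

Yes


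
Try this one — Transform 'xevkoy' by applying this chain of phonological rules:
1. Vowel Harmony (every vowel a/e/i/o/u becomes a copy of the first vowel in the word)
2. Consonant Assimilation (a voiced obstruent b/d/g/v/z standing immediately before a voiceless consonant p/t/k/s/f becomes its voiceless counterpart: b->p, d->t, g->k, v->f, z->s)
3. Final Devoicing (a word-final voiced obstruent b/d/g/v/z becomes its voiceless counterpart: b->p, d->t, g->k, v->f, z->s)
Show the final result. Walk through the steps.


Starting form: 'xevkoy'
Rule 1: Vowel Harmony: all vowels become 'e' (matching first vowel). 'xevkoy' -> 'xevkey'
Rule 2: Consonant Assimilation: voiced obstruent before voiceless consonant becomes voiceless ('vk' -> 'fk'). 'xevkey' -> 'xefkey'
Rule 3: Final Devoicing: final consonant 'y' is not one of the voiced obstruents b/d/g/v/z. No change.
Final form: 'xefkey'

xefkey


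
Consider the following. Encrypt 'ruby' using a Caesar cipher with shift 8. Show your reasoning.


Shift each letter by 8: r -> z, u -> c, b -> j, y -> g. Result: 'zcjg'.

zcjg


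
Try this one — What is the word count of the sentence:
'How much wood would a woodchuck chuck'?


Split into words: How | much | wood | would | a | woodchuck | chuck = 7 words.

7


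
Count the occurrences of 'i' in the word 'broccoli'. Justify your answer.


Letter 'i' in 'broccoli': found at position(s) 8 = 1 occurrence(s).

1


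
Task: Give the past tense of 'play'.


Apply rule: Add -ed. 'play' becomes 'played'.

played


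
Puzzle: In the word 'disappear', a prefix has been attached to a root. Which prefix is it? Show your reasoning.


The word 'disappear' = 'dis' (prefix) + 'appear' (root). The prefix is 'dis'.

dis


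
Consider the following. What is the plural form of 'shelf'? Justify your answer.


Apply rule: Change -f to -ves. 'shelf' becomes 'shelves'.

shelves


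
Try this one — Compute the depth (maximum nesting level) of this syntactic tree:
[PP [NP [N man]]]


Count bracket nesting levels:
'[' at pos 0: depth = 1
'[' at pos 4: depth = 2
'[' at pos 8: depth = 3
Maximum depth reached: 3

3


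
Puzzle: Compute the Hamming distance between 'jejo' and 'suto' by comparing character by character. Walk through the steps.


Alignment:
Position 1: 'j' vs 's' = DIFFER
Position 2: 'e' vs 'u' = DIFFER
Position 3: 'j' vs 't' = DIFFER
Position 4: 'o' vs 'o' = match
Total differences: 3

3


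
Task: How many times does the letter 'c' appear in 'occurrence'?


Letter 'c' in 'occurrence': found at position(s) 2, 3, 9 = 3 occurrence(s).

3


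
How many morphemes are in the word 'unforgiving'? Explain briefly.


Decomposition: un- (prefix) + forgive (root) + -ing (suffix) = 3 morpheme(s)

3 morphemes


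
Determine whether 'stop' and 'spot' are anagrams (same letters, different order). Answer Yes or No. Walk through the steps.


Sorted letters of 'stop': 'opst'
Sorted letters of 'spot': 'opst'
They match.

Yes


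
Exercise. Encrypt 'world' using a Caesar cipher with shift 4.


Shift each letter by 4: w -> a, o -> s, r -> v, l -> p, d -> h. Result: 'asvph'.

asvph


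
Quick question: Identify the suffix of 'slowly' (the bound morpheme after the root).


The word 'slowly' = 'slow' (root) + '-ly' (suffix). The suffix is '-ly'.

ly


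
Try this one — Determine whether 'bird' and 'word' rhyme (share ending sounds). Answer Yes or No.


Rime (stressed vowel + following sounds) of 'bird': -ird = /ɜːrd/
Rime of 'word': -ord = /ɜːrd/
/ɜːrd/ and /ɜːrd/ are the same ending sound, so the words rhyme.

Yes


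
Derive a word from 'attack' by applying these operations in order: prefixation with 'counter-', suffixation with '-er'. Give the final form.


Step 1: Add prefix 'counter-' to 'attack' = 'counterattack'
Step 2: Add suffix '-er' to 'counterattack' = 'counterattacker'

counterattacker


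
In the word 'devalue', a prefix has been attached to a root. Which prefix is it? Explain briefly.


The word 'devalue' = 'de' (prefix) + 'value' (root). The prefix is 'de'.

de


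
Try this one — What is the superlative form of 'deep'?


Apply superlative formation (add -est): 'deep' -> 'deepest'.

deepest


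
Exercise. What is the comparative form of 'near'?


Apply comparative formation (add -er): 'near' -> 'nearer'.

nearer


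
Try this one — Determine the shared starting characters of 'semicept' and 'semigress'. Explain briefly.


Compare from the start: 4 characters match: 'semi'. Mismatch at position 5: 'c' vs 'g'.

semi


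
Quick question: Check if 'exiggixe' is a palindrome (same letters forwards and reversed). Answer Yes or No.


Forward: 'exiggixe'
Reversed: 'exiggixe'
They are identical.

Yes


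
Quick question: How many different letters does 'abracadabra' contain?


Unique letters in 'abracadabra': {a, b, c, d, r} = 5 distinct letters.

5


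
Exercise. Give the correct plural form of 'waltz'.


Apply rule: Add -es (sibilant/fricative ending). 'waltz' becomes 'waltzes'.

waltzes


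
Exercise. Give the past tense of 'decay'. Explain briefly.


Apply rule: Add -ed. 'decay' becomes 'decayed'.

decayed


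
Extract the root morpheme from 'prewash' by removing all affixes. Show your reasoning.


Remove prefix 'pre' from 'prewash' to get root 'wash'.

wash


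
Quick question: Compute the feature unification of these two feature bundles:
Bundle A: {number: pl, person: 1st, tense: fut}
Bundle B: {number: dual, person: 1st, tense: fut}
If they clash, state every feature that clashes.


Compare features:
number: A=pl vs B=dual -> CLASH
person: A=1st vs B=1st -> unified: 1st
tense: A=fut vs B=fut -> unified: fut
Clash detected on feature 'number' (pl vs dual); unification fails.

CLASH on 'number' (pl vs dual)


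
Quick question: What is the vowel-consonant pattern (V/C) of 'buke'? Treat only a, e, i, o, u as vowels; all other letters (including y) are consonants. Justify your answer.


Letter mapping: b = C, u = V, k = C, e = V.

CVCV


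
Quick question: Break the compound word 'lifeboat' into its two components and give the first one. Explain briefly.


Split 'lifeboat' into 'life' + 'boat'. The first part is 'life'.

life


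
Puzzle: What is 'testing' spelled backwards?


Reverse 'testing' character by character: 'gnitset'.

gnitset


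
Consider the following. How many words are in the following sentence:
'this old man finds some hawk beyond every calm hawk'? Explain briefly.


Split into words: this | old | man | finds | some | hawk | beyond | every | calm | hawk = 10 words.

10


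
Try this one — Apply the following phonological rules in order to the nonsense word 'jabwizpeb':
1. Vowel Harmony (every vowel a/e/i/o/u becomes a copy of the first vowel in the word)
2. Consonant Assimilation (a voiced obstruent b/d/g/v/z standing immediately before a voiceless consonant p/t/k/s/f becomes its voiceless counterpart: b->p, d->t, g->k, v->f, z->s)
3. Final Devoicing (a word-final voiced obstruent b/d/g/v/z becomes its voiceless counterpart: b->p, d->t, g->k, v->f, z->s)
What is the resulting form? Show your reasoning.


Starting form: 'jabwizpeb'
Rule 1: Vowel Harmony: all vowels become 'a' (matching first vowel). 'jabwizpeb' -> 'jabwazpab'
Rule 2: Consonant Assimilation: voiced obstruent before voiceless consonant becomes voiceless ('zp' -> 'sp'). 'jabwazpab' -> 'jabwaspab'
Rule 3: Final Devoicing: word-final voiced obstruent 'b' becomes voiceless 'p'. 'jabwaspab' -> 'jabwaspap'
Final form: 'jabwaspap'

jabwaspap


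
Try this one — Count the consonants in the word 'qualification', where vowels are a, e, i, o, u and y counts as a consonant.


Consonants in 'qualification': q, l, f, c, t, n = 6 consonants.

6


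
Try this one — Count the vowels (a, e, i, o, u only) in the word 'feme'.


Vowels in 'feme': e, e = 2 vowels.

2


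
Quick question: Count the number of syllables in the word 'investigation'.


Break 'investigation' into syllables: in-ves-ti-ga-tion -> in | ves | ti | ga | tion = 5 syllables

5 syllables


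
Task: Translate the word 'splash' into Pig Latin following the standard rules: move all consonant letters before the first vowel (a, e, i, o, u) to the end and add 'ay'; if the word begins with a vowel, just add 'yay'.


'splash': move consonant cluster 'spl' to end and add 'ay': 'ashsplay'.

ashsplay


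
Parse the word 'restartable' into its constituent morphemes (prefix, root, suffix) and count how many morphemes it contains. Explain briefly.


Step 1: Identify prefix: 're' (meaning: again)
Step 2: Identify root: 'start'
Step 3: Identify suffix(es): 'able'
Decomposition: re- (prefix: again) + start (root) + -able (suffix: capable of)
Total morphemes: 3

3 morphemes (re- (prefix: again) + start (root) + -able (suffix: capable of))


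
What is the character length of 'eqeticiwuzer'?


Spell out 'eqeticiwuzer' and number each letter: e(1), q(2), e(3), t(4), i(5), c(6), i(7), w(8), u(9), z(10), e(11), r(12). Total: 12 letters.

12


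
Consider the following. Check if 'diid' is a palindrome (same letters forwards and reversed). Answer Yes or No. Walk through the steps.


Forward: 'diid'
Reversed: 'diid'
They are identical.

Yes


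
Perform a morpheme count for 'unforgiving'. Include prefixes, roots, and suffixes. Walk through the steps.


Decomposition: un- (prefix) + forgive (root) + -ing (suffix) = 3 morpheme(s)

3 morphemes


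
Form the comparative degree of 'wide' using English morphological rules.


Apply comparative formation (ends in e: add -r): 'wide' -> 'wider'.

wider


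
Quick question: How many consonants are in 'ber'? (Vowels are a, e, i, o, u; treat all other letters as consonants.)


Consonants in 'ber': b, r = 2 consonants.

2


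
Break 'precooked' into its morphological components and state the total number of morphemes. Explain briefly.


Step 1: Identify prefix: 'pre' (meaning: before)
Step 2: Identify root: 'cook'
Step 3: Identify suffix(es): 'ed'
Decomposition: pre- (prefix: before) + cook (root) + -ed (suffix: past)
Total morphemes: 3

3 morphemes (pre- (prefix: before) + cook (root) + -ed (suffix: past))


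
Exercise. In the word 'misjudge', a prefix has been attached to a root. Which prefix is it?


The word 'misjudge' = 'mis' (prefix) + 'judge' (root). The prefix is 'mis'.

mis


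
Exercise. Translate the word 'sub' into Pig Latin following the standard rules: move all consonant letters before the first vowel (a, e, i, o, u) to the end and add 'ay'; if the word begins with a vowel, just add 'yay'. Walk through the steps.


'sub': move consonant cluster 's' to end and add 'ay': 'ubsay'.

ubsay


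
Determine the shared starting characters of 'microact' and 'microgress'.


Compare from the start: 5 characters match: 'micro'. Mismatch at position 6: 'a' vs 'g'.

micro


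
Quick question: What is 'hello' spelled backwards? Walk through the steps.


Reverse 'hello' character by character: 'olleh'.

olleh


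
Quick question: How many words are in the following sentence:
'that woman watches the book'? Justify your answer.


Split into words: that | woman | watches | the | book = 5 words.

5


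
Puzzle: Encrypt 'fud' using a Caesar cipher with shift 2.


Shift each letter by 2: f -> h, u -> w, d -> f. Result: 'hwf'.

hwf


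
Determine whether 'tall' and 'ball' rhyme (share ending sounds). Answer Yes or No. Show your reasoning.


Rime (stressed vowel + following sounds) of 'tall': -all = /ɔːl/
Rime of 'ball': -all = /ɔːl/
/ɔːl/ and /ɔːl/ are the same ending sound, so the words rhyme.

Yes


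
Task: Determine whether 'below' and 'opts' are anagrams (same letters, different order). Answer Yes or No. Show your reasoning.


Sorted letters of 'below': 'below'
Sorted letters of 'opts': 'opst'
They do not match.

No


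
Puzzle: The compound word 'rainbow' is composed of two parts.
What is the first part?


Split 'rainbow' into 'rain' + 'bow'. The first part is 'rain'.

rain


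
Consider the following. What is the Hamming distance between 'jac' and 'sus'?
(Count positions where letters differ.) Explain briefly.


Alignment:
Position 1: 'j' vs 's' = DIFFER
Position 2: 'a' vs 'u' = DIFFER
Position 3: 'c' vs 's' = DIFFER
Total differences: 3

3


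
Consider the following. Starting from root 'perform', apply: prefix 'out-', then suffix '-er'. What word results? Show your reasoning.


Step 1: Add prefix 'out-' to 'perform' = 'outperform'
Step 2: Add suffix '-er' to 'outperform' = 'outperformer'

outperformer


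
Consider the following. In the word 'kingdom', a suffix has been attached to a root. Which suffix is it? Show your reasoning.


The word 'kingdom' = 'king' (root) + '-dom' (suffix). The suffix is '-dom'.

dom


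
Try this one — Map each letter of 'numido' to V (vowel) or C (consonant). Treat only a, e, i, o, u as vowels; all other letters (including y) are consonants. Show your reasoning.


Letter mapping: n = C, u = V, m = C, i = V, d = C, o = V.

CVCVCV


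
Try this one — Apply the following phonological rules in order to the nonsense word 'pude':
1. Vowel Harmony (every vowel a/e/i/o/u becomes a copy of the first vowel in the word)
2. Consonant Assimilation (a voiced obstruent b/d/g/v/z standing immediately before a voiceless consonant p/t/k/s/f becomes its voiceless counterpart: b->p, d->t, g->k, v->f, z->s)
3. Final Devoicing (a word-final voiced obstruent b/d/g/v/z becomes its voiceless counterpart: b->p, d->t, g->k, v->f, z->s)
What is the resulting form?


Starting form: 'pude'
Rule 1: Vowel Harmony: all vowels become 'u' (matching first vowel). 'pude' -> 'pudu'
Rule 2: Consonant Assimilation: no voiced obstruent (b/d/g/v/z) stands immediately before a voiceless consonant (p/t/k/s/f). No change.
Rule 3: Final Devoicing: the word ends in the vowel 'u', not a consonant. No change.
Final form: 'pudu'

pudu


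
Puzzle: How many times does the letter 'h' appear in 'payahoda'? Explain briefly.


Letter 'h' in 'payahoda': found at position(s) 5 = 1 occurrence(s).

1


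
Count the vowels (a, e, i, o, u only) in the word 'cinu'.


Vowels in 'cinu': i, u = 2 vowels.

2


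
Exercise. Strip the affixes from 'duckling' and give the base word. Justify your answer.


Remove suffix '-ling' from 'duckling' to get root 'duck'.

duck


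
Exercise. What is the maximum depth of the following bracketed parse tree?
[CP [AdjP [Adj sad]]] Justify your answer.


Count bracket nesting levels:
'[' at pos 0: depth = 1
'[' at pos 4: depth = 2
'[' at pos 10: depth = 3
Maximum depth reached: 3

3


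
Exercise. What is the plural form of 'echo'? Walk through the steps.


Apply rule: Add -es (consonant + o). 'echo' becomes 'echoes'.

echoes


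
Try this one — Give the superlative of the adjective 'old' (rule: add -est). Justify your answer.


Apply superlative formation (add -est): 'old' -> 'oldest'.

oldest


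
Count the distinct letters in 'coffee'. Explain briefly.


Unique letters in 'coffee': {c, e, f, o} = 4 distinct letters.

4


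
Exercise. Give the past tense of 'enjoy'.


Apply rule: Add -ed. 'enjoy' becomes 'enjoyed'.

enjoyed


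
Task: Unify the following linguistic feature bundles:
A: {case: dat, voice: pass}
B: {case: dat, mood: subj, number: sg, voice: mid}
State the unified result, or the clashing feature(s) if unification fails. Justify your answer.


Compare features:
case: A=dat vs B=dat -> unified: dat
mood: A=_ vs B=subj -> unified: subj
number: A=_ vs B=sg -> unified: sg
voice: A=pass vs B=mid -> CLASH
Clash detected on feature 'voice' (pass vs mid); unification fails.

CLASH on 'voice' (pass vs mid)


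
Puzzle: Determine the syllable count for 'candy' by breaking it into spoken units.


Break 'candy' into syllables: can-dy -> can | dy = 2 syllables

2 syllables


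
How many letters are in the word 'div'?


Spell out 'div' and number each letter: d(1), i(2), v(3). Total: 3 letters.

3


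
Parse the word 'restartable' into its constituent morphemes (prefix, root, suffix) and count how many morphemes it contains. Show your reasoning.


Step 1: Identify prefix: 're' (meaning: again)
Step 2: Identify root: 'start'
Step 3: Identify suffix(es): 'able'
Decomposition: re- (prefix: again) + start (root) + -able (suffix: capable of)
Total morphemes: 3

3 morphemes (re- (prefix: again) + start (root) + -able (suffix: capable of))


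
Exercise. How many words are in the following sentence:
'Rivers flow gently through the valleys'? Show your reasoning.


Split into words: Rivers | flow | gently | through | the | valleys = 6 words.

6


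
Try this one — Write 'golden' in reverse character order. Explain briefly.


Reverse 'golden' character by character: 'nedlog'.

nedlog


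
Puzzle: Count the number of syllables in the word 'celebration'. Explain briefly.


Break 'celebration' into syllables: cel-e-bra-tion -> cel | e | bra | tion = 4 syllables

4 syllables


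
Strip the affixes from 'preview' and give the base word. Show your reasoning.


Remove prefix 'pre' from 'preview' to get root 'view'.

view


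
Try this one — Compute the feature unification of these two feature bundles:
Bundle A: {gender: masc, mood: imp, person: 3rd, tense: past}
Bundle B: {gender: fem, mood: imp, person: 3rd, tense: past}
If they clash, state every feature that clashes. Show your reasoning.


Compare features:
gender: A=masc vs B=fem -> CLASH
mood: A=imp vs B=imp -> unified: imp
person: A=3rd vs B=3rd -> unified: 3rd
tense: A=past vs B=past -> unified: past
Clash detected on feature 'gender' (masc vs fem); unification fails.

CLASH on 'gender' (masc vs fem)


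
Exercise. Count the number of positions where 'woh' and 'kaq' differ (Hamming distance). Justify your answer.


Alignment:
Position 1: 'w' vs 'k' = DIFFER
Position 2: 'o' vs 'a' = DIFFER
Position 3: 'h' vs 'q' = DIFFER
Total differences: 3

3


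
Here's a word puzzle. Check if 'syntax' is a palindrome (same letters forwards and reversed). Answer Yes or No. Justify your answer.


Forward: 'syntax'
Reversed: 'xatnys'
They differ.

No


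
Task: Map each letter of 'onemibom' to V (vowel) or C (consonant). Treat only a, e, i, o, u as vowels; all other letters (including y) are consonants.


Letter mapping: o = V, n = C, e = V, m = C, i = V, b = C, o = V, m = C.

VCVCVCVC
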